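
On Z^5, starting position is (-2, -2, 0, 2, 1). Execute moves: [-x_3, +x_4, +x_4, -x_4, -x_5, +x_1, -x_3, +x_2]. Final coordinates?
(-1, -1, -2, 3, 0)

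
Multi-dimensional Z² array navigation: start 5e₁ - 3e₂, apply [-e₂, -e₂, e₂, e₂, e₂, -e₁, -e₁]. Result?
(3, -2)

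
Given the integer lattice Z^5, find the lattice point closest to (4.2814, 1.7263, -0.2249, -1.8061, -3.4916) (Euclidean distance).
(4, 2, 0, -2, -3)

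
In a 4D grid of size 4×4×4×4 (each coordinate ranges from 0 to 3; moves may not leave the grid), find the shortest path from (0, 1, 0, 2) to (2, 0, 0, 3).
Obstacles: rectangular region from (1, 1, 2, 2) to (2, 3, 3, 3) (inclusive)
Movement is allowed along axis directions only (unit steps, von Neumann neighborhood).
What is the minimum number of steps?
4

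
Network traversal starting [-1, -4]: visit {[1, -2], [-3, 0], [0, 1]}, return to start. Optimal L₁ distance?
18
(one optimal route: (-1, -4) → (1, -2) → (0, 1) → (-3, 0) → (-1, -4))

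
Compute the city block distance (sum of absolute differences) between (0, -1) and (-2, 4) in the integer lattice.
7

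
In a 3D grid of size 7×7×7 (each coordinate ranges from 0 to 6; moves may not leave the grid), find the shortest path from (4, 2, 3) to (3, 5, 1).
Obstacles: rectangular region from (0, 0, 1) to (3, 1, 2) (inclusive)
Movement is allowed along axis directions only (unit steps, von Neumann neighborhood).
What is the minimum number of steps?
6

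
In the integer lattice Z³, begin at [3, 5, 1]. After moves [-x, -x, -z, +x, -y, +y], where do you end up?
(2, 5, 0)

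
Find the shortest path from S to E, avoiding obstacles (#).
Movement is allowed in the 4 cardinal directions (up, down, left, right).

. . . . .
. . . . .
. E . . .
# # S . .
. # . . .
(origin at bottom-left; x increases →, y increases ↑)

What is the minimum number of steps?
2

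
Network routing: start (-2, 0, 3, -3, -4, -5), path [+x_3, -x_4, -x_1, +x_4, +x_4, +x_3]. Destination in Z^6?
(-3, 0, 5, -2, -4, -5)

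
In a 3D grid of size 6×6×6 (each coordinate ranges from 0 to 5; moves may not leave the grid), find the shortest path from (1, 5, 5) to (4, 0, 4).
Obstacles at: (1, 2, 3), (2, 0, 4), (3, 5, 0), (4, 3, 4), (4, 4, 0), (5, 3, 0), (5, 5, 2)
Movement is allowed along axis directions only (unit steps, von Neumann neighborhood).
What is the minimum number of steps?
9
(one shortest path: (1, 5, 5) → (2, 5, 5) → (3, 5, 5) → (4, 5, 5) → (4, 4, 5) → (4, 3, 5) → (4, 2, 5) → (4, 1, 5) → (4, 0, 5) → (4, 0, 4))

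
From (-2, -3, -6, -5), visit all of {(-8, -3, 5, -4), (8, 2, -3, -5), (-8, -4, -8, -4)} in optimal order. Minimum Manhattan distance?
54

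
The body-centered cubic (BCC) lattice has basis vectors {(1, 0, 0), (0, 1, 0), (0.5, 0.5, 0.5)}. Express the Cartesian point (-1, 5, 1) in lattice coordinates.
-2b₁ + 4b₂ + 2b₃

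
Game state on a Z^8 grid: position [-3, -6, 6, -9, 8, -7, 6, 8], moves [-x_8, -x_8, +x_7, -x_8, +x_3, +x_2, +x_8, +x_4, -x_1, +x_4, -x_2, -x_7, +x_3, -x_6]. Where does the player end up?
(-4, -6, 8, -7, 8, -8, 6, 6)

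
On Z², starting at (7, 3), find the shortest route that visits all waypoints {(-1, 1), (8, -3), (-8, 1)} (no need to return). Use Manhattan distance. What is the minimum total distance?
27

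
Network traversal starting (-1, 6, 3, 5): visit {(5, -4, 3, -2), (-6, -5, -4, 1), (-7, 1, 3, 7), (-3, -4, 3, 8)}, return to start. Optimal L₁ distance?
86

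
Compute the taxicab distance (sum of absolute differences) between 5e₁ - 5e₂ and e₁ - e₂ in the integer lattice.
8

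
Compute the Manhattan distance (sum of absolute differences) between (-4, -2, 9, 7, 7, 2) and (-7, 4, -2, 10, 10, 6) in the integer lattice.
30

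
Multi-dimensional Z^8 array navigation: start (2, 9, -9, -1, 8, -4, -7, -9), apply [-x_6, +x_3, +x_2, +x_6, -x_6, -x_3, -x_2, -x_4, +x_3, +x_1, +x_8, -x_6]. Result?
(3, 9, -8, -2, 8, -6, -7, -8)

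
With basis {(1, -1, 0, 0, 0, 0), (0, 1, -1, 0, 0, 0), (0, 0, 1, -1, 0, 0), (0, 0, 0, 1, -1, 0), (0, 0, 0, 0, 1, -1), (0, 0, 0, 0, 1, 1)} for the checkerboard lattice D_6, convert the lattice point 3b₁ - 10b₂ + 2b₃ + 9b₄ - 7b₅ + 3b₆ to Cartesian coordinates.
(3, -13, 12, 7, -13, 10)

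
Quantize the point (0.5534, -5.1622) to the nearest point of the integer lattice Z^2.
(1, -5)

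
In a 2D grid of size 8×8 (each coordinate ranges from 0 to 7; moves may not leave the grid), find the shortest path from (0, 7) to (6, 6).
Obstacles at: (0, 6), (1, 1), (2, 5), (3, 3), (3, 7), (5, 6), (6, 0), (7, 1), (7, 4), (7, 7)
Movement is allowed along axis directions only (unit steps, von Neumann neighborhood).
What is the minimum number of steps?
9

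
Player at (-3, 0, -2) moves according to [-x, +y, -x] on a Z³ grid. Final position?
(-5, 1, -2)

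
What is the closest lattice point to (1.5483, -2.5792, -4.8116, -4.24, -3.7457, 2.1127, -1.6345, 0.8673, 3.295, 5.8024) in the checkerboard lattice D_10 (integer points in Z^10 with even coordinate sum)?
(2, -3, -5, -4, -4, 2, -2, 1, 3, 6)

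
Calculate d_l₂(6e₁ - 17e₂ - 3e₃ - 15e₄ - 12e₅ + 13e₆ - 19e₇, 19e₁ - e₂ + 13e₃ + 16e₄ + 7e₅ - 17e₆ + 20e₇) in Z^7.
66.5132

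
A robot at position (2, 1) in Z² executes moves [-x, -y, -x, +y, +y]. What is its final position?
(0, 2)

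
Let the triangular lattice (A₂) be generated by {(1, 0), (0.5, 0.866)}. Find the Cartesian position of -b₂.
(-0.5, -0.866)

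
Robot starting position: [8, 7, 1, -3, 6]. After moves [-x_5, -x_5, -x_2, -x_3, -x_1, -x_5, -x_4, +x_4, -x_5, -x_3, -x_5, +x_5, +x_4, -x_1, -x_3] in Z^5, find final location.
(6, 6, -2, -2, 2)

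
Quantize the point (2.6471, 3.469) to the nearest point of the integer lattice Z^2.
(3, 3)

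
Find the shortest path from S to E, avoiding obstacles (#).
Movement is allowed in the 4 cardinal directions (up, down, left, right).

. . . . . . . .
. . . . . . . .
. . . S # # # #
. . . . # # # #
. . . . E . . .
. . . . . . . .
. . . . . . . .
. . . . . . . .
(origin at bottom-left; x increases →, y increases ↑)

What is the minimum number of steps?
3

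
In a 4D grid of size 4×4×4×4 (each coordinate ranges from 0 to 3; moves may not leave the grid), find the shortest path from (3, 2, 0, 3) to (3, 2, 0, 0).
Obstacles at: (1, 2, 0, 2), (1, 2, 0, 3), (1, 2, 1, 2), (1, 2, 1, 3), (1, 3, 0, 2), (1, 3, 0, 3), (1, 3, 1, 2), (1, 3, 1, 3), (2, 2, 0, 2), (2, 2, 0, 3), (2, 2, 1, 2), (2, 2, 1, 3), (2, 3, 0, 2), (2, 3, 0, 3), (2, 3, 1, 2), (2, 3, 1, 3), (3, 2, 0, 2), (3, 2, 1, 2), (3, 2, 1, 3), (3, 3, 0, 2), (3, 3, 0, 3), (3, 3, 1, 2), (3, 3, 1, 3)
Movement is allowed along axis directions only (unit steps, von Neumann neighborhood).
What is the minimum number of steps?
5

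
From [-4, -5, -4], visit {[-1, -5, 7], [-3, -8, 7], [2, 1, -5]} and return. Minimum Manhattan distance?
54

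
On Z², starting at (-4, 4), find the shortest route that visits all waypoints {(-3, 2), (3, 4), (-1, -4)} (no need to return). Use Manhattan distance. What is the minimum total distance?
23
(one optimal route: (-4, 4) → (-3, 2) → (3, 4) → (-1, -4))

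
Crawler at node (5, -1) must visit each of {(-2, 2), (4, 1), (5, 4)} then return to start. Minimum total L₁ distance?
24
(one optimal route: (5, -1) → (4, 1) → (-2, 2) → (5, 4) → (5, -1))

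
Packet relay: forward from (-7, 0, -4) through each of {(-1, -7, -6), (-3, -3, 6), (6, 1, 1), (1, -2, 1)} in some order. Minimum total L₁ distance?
51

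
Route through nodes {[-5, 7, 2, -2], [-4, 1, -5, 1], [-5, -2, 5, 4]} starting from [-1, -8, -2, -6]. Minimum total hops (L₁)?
57
(one optimal route: (-1, -8, -2, -6) → (-4, 1, -5, 1) → (-5, 7, 2, -2) → (-5, -2, 5, 4))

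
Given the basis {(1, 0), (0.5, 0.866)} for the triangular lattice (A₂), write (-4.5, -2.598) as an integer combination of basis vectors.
-3b₁ - 3b₂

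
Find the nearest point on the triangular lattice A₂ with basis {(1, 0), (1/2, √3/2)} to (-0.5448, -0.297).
(-1, 0)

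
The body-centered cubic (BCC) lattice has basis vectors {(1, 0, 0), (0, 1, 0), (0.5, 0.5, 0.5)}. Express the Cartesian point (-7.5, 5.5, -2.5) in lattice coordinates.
-5b₁ + 8b₂ - 5b₃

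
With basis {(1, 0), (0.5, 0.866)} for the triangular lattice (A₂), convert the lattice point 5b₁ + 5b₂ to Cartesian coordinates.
(7.5, 4.33)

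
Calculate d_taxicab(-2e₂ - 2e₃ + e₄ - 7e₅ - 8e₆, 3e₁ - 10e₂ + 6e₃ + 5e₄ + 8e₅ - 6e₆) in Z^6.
40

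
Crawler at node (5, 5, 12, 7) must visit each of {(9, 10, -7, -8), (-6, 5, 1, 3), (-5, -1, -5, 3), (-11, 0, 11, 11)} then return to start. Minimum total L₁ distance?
148
(one optimal route: (5, 5, 12, 7) → (9, 10, -7, -8) → (-5, -1, -5, 3) → (-6, 5, 1, 3) → (-11, 0, 11, 11) → (5, 5, 12, 7))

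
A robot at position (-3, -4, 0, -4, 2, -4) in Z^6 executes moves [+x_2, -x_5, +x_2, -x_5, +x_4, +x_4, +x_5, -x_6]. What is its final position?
(-3, -2, 0, -2, 1, -5)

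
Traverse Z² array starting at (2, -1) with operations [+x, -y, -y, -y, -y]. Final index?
(3, -5)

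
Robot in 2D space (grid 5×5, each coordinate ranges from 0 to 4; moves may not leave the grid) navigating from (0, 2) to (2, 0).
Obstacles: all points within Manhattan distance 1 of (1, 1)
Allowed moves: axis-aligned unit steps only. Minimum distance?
8
(one shortest path: (0, 2) → (0, 3) → (1, 3) → (2, 3) → (3, 3) → (3, 2) → (3, 1) → (3, 0) → (2, 0))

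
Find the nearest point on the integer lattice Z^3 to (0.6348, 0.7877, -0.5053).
(1, 1, -1)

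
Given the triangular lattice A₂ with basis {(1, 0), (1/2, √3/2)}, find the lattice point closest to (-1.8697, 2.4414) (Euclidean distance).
(-1.5, 2.598)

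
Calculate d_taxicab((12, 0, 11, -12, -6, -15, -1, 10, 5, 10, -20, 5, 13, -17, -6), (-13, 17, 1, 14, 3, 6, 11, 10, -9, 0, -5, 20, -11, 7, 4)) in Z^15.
232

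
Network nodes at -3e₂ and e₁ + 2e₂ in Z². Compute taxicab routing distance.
6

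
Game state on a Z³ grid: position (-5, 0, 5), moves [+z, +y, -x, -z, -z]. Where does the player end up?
(-6, 1, 4)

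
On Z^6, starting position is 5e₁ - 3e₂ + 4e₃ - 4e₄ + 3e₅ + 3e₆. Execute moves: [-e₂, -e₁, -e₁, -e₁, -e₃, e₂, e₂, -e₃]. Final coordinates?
(2, -2, 2, -4, 3, 3)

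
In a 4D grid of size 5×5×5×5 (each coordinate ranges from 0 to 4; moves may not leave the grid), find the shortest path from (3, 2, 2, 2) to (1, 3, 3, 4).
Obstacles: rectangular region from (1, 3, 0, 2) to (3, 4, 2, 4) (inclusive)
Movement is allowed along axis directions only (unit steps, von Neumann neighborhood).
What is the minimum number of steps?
6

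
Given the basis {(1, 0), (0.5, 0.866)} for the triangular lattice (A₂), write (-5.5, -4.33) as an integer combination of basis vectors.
-3b₁ - 5b₂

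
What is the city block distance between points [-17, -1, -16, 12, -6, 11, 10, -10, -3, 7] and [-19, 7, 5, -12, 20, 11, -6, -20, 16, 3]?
130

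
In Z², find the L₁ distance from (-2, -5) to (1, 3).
11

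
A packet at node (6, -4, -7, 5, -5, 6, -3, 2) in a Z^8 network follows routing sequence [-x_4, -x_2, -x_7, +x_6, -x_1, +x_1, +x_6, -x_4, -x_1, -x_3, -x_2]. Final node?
(5, -6, -8, 3, -5, 8, -4, 2)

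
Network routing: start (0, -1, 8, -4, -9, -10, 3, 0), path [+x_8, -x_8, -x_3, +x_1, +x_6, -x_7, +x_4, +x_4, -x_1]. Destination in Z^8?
(0, -1, 7, -2, -9, -9, 2, 0)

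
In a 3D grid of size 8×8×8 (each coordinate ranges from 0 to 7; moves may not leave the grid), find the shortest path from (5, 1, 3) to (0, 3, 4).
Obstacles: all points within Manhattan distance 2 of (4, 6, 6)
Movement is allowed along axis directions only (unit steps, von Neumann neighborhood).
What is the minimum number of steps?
8
(one shortest path: (5, 1, 3) → (4, 1, 3) → (3, 1, 3) → (2, 1, 3) → (1, 1, 3) → (0, 1, 3) → (0, 2, 3) → (0, 3, 3) → (0, 3, 4))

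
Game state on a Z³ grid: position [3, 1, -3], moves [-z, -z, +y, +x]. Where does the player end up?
(4, 2, -5)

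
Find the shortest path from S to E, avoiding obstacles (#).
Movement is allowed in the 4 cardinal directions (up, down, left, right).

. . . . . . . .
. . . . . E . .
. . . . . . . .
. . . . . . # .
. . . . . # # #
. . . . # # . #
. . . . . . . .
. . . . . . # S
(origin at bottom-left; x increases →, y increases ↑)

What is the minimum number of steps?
12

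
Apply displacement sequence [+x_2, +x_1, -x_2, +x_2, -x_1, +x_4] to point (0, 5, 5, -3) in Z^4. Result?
(0, 6, 5, -2)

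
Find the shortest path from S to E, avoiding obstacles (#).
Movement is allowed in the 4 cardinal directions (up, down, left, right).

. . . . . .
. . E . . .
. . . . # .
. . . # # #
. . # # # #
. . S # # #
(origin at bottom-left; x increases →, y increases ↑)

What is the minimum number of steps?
6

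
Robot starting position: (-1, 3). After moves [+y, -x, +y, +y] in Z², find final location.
(-2, 6)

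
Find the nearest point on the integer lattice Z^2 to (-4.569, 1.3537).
(-5, 1)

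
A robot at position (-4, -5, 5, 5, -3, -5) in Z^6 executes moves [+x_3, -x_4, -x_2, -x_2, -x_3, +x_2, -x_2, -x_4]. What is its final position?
(-4, -7, 5, 3, -3, -5)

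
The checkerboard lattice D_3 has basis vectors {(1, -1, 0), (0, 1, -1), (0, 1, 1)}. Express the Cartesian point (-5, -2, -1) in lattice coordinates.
-5b₁ - 3b₂ - 4b₃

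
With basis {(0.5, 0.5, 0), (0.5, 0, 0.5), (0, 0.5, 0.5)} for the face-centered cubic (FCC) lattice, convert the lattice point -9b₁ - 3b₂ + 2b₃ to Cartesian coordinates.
(-6, -3.5, -0.5)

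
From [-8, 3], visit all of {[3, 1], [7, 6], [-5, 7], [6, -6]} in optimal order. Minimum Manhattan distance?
39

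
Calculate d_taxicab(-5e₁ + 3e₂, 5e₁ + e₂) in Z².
12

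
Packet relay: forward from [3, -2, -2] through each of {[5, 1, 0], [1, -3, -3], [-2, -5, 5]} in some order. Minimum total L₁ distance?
31
(one optimal route: (3, -2, -2) → (5, 1, 0) → (1, -3, -3) → (-2, -5, 5))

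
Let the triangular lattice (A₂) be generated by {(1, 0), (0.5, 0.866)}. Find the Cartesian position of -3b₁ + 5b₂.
(-0.5, 4.33)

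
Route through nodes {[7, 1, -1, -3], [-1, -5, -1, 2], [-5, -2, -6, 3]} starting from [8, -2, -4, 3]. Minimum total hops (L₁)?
45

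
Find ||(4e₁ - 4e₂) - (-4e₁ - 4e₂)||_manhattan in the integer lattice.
8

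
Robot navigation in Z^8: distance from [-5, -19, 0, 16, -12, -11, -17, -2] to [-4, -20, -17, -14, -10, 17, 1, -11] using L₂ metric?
48.8262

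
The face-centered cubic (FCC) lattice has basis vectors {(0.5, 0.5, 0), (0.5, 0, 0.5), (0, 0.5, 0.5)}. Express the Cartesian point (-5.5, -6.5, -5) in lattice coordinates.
-7b₁ - 4b₂ - 6b₃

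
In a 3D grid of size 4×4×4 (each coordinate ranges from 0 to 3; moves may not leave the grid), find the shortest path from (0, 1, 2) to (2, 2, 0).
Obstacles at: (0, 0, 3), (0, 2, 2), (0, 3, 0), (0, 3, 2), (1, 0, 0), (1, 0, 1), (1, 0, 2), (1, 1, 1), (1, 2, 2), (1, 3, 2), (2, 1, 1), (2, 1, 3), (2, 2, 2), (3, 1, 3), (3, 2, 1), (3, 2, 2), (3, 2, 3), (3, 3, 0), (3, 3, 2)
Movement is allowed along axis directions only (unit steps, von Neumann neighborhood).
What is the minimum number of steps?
5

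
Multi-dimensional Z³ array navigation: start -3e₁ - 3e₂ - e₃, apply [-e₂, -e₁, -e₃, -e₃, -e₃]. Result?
(-4, -4, -4)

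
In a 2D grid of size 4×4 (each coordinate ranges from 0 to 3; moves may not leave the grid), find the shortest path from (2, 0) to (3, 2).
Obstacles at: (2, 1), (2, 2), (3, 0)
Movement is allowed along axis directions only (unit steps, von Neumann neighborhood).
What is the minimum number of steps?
7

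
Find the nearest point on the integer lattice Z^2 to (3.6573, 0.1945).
(4, 0)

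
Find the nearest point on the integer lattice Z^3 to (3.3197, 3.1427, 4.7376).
(3, 3, 5)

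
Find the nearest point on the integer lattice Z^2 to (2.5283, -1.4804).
(3, -1)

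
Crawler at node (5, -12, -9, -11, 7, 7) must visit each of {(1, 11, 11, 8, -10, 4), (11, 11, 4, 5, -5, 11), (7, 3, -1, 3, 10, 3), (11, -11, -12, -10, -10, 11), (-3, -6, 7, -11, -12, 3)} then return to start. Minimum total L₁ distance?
248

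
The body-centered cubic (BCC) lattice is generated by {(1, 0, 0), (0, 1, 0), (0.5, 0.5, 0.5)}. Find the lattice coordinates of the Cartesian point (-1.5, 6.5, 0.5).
-2b₁ + 6b₂ + b₃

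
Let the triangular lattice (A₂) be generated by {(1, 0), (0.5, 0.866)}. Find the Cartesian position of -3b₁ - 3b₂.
(-4.5, -2.598)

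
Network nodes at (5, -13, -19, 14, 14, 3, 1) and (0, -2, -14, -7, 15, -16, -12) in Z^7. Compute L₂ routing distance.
33.8083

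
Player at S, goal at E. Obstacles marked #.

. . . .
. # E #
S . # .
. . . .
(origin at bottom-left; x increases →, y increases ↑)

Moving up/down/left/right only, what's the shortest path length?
5
(one shortest path: (0, 1) → (0, 2) → (0, 3) → (1, 3) → (2, 3) → (2, 2))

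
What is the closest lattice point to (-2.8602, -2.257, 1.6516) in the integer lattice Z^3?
(-3, -2, 2)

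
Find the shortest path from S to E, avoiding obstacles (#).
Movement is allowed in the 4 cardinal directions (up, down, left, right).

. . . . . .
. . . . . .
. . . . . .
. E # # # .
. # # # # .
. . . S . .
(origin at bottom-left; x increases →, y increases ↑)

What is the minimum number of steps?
6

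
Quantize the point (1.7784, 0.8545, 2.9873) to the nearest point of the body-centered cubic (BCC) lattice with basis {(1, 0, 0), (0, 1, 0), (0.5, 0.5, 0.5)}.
(2, 1, 3)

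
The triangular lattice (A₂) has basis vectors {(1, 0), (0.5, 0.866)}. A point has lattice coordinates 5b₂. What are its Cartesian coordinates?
(2.5, 4.33)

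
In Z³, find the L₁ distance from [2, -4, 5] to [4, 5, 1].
15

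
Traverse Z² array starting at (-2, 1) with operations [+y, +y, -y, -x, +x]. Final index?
(-2, 2)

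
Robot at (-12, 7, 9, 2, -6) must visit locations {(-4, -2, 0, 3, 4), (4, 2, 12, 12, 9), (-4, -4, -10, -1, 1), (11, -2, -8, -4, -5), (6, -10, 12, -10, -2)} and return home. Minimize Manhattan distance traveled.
222
(one optimal route: (-12, 7, 9, 2, -6) → (-4, -2, 0, 3, 4) → (-4, -4, -10, -1, 1) → (11, -2, -8, -4, -5) → (6, -10, 12, -10, -2) → (4, 2, 12, 12, 9) → (-12, 7, 9, 2, -6))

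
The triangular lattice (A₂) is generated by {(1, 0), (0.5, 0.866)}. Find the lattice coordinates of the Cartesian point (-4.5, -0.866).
-4b₁ - b₂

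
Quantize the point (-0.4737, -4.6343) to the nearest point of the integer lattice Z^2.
(0, -5)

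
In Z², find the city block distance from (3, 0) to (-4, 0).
7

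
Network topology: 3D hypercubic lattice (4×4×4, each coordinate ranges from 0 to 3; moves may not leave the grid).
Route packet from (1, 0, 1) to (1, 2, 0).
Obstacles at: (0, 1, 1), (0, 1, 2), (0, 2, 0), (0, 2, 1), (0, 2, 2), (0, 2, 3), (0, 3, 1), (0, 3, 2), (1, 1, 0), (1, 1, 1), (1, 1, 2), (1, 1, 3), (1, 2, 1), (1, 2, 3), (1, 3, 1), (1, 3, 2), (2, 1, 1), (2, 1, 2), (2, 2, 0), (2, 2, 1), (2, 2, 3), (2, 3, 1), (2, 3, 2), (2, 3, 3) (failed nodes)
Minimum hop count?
9
(one shortest path: (1, 0, 1) → (2, 0, 1) → (3, 0, 1) → (3, 1, 1) → (3, 2, 1) → (3, 3, 1) → (3, 3, 0) → (2, 3, 0) → (1, 3, 0) → (1, 2, 0))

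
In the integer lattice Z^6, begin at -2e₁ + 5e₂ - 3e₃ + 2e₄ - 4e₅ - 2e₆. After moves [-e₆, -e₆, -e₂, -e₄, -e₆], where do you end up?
(-2, 4, -3, 1, -4, -5)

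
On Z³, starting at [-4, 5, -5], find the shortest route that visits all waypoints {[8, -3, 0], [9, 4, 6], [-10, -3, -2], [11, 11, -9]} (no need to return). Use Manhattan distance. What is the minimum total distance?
75
(one optimal route: (-4, 5, -5) → (-10, -3, -2) → (8, -3, 0) → (9, 4, 6) → (11, 11, -9))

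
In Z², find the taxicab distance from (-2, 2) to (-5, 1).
4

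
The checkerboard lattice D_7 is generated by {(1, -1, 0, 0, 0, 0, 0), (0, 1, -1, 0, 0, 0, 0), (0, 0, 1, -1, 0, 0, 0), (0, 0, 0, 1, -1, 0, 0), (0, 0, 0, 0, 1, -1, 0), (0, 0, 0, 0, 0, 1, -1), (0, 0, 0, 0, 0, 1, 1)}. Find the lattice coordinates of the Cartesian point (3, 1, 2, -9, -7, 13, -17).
3b₁ + 4b₂ + 6b₃ - 3b₄ - 10b₅ + 10b₆ - 7b₇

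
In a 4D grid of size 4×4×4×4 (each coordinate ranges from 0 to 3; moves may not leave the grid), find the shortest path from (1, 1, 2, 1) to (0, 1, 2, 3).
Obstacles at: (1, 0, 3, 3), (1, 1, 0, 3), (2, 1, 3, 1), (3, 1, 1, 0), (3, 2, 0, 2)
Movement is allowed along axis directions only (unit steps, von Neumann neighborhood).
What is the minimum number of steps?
3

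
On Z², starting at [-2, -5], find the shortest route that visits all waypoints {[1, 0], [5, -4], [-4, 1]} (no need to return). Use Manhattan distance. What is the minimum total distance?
22
(one optimal route: (-2, -5) → (5, -4) → (1, 0) → (-4, 1))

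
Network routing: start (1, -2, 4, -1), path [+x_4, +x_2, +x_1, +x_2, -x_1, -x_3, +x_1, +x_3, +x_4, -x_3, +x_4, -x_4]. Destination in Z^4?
(2, 0, 3, 1)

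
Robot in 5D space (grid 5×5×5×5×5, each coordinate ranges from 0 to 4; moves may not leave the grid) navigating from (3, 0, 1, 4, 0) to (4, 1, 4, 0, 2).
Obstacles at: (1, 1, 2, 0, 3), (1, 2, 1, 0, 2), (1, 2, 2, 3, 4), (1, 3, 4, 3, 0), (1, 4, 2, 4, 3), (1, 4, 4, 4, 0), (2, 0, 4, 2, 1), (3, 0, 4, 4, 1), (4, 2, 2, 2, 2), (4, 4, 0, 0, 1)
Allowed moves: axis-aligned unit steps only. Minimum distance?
11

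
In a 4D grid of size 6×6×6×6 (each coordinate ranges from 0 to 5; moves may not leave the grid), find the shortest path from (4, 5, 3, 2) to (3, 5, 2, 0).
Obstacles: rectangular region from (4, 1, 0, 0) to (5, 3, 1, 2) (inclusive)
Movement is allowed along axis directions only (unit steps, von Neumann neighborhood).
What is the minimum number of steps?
4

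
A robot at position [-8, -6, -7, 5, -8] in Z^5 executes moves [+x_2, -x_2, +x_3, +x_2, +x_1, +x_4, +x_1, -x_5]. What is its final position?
(-6, -5, -6, 6, -9)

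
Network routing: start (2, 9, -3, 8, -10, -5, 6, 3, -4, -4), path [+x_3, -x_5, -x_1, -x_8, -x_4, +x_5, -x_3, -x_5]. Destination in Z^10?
(1, 9, -3, 7, -11, -5, 6, 2, -4, -4)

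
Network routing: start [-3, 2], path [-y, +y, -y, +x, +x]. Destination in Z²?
(-1, 1)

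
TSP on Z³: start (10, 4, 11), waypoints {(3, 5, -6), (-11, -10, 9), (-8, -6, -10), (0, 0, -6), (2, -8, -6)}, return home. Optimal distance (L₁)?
122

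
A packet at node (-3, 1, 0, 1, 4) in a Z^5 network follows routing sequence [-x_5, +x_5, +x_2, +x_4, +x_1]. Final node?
(-2, 2, 0, 2, 4)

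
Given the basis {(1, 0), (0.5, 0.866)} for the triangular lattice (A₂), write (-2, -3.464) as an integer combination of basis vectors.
-4b₂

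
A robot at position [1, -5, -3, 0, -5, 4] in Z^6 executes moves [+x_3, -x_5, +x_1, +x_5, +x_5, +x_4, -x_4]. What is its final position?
(2, -5, -2, 0, -4, 4)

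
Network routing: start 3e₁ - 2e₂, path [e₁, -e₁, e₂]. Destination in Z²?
(3, -1)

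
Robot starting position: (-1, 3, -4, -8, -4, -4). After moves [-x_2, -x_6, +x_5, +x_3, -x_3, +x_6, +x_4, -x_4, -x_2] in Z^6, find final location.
(-1, 1, -4, -8, -3, -4)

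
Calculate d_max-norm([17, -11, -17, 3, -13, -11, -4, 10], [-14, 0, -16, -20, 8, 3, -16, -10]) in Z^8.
31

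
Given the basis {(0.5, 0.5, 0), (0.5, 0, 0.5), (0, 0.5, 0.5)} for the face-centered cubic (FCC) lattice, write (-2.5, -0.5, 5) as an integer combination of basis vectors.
-8b₁ + 3b₂ + 7b₃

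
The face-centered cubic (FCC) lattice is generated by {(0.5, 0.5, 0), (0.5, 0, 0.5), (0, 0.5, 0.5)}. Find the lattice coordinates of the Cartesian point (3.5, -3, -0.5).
b₁ + 6b₂ - 7b₃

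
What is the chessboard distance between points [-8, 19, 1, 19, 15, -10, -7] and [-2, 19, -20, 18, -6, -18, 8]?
21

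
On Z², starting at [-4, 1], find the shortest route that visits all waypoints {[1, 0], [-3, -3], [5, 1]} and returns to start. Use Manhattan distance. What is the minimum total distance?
26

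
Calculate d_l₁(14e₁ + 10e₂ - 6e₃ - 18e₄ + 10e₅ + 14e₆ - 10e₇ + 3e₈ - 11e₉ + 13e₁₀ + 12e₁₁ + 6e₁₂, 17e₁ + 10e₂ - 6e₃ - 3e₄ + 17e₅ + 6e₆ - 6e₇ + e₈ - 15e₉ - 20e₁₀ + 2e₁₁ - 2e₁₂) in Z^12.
94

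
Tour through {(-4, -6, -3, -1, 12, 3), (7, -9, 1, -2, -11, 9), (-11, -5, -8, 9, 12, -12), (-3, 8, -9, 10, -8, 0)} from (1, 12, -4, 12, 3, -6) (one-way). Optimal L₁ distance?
173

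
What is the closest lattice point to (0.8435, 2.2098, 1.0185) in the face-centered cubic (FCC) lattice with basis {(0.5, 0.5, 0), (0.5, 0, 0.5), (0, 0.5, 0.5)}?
(1, 2, 1)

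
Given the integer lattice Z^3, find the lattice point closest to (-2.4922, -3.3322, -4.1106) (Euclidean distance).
(-2, -3, -4)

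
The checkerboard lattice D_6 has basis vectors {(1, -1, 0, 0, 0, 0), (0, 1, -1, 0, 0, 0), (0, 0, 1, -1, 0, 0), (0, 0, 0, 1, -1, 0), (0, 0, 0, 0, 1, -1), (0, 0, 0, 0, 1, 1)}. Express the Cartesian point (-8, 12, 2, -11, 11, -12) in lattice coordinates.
-8b₁ + 4b₂ + 6b₃ - 5b₄ + 9b₅ - 3b₆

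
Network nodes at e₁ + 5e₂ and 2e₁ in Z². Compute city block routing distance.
6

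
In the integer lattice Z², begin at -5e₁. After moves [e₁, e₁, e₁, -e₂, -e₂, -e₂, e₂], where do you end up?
(-2, -2)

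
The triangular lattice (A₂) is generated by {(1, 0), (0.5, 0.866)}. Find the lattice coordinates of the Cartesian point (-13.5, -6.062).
-10b₁ - 7b₂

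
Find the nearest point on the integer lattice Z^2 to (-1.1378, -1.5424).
(-1, -2)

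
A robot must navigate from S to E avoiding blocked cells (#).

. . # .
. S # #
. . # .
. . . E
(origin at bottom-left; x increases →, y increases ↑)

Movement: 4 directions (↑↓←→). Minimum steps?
4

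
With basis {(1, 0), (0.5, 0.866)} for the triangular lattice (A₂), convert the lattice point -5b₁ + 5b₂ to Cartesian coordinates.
(-2.5, 4.33)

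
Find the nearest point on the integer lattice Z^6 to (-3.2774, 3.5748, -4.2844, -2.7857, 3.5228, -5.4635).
(-3, 4, -4, -3, 4, -5)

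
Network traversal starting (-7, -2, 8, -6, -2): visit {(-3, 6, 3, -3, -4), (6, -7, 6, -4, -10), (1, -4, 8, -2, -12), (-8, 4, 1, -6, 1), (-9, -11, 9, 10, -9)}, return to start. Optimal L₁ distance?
148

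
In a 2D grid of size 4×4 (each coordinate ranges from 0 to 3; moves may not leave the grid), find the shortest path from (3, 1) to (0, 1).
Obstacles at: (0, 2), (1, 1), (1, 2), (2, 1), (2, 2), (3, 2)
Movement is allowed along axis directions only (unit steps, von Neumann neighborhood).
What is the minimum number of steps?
5
(one shortest path: (3, 1) → (3, 0) → (2, 0) → (1, 0) → (0, 0) → (0, 1))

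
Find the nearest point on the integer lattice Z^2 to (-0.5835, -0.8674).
(-1, -1)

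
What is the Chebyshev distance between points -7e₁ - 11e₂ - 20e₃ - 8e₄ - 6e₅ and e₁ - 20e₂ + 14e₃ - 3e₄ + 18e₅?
34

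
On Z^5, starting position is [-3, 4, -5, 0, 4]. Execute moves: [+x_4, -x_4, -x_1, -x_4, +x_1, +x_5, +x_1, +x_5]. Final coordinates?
(-2, 4, -5, -1, 6)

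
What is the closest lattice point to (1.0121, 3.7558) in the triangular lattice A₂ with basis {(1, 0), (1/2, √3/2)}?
(1, 3.464)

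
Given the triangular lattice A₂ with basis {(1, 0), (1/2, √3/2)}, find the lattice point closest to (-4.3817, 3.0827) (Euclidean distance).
(-4.5, 2.598)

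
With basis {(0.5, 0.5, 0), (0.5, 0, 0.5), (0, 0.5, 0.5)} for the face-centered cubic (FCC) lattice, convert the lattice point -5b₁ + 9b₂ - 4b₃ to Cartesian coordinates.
(2, -4.5, 2.5)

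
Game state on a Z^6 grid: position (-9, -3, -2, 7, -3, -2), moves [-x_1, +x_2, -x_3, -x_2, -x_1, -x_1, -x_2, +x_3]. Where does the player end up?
(-12, -4, -2, 7, -3, -2)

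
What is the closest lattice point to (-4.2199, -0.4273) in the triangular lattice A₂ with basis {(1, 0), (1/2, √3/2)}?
(-4, 0)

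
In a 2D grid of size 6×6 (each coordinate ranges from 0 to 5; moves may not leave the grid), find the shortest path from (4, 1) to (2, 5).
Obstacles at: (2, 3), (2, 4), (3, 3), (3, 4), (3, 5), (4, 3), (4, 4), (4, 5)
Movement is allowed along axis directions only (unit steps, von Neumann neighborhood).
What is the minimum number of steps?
8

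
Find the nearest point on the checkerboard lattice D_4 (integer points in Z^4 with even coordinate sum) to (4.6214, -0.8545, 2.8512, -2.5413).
(5, -1, 3, -3)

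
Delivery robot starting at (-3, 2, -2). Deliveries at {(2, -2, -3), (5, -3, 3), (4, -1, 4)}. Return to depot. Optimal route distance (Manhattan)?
40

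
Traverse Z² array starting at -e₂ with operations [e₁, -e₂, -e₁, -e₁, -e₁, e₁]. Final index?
(-1, -2)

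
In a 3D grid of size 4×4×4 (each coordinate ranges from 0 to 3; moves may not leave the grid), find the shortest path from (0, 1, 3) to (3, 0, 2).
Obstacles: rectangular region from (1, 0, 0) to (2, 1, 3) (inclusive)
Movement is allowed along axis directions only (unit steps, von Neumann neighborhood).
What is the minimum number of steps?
7
(one shortest path: (0, 1, 3) → (0, 2, 3) → (1, 2, 3) → (2, 2, 3) → (3, 2, 3) → (3, 1, 3) → (3, 0, 3) → (3, 0, 2))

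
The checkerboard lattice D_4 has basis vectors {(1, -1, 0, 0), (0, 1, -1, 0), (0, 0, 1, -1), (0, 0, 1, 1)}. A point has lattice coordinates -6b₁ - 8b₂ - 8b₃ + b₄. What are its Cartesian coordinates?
(-6, -2, 1, 9)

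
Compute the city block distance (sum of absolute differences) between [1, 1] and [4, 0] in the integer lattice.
4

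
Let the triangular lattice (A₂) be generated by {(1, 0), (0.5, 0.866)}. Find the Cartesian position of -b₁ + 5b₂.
(1.5, 4.33)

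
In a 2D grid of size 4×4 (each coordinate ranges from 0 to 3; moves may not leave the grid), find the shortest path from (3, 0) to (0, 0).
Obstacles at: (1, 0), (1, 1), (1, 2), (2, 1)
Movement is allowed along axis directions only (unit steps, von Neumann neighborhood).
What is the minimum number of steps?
9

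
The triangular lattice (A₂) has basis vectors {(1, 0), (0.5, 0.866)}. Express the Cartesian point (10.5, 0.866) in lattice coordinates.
10b₁ + b₂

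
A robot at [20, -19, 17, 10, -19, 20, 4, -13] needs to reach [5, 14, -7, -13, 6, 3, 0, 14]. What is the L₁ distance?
168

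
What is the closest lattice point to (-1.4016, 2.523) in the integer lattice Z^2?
(-1, 3)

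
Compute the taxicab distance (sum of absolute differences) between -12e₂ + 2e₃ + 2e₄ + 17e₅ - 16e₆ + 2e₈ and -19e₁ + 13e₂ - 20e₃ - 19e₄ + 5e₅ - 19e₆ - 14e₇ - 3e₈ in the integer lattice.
121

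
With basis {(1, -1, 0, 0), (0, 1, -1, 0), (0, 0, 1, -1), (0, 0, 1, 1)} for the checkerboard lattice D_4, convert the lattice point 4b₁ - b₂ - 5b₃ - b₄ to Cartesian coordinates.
(4, -5, -5, 4)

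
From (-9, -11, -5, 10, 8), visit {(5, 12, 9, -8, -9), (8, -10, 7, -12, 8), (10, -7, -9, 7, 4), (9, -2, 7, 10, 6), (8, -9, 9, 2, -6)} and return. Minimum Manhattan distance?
228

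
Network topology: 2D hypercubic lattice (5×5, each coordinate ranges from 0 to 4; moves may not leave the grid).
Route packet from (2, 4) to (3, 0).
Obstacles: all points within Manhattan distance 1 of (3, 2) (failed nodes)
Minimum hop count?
7
(one shortest path: (2, 4) → (1, 4) → (1, 3) → (1, 2) → (1, 1) → (2, 1) → (2, 0) → (3, 0))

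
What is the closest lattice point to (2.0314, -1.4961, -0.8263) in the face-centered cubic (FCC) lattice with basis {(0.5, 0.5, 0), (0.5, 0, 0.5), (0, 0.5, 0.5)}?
(2, -1.5, -0.5)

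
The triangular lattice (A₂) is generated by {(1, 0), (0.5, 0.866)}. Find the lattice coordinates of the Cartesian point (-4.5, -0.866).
-4b₁ - b₂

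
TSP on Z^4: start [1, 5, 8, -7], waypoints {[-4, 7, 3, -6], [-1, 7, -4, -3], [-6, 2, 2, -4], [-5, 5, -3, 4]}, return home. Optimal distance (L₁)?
74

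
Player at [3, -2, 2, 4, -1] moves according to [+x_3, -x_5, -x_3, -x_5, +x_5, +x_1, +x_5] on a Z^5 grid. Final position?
(4, -2, 2, 4, -1)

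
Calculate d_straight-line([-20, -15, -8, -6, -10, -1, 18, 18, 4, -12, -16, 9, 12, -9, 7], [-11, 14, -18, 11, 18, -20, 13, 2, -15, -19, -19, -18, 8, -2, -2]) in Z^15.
63.4902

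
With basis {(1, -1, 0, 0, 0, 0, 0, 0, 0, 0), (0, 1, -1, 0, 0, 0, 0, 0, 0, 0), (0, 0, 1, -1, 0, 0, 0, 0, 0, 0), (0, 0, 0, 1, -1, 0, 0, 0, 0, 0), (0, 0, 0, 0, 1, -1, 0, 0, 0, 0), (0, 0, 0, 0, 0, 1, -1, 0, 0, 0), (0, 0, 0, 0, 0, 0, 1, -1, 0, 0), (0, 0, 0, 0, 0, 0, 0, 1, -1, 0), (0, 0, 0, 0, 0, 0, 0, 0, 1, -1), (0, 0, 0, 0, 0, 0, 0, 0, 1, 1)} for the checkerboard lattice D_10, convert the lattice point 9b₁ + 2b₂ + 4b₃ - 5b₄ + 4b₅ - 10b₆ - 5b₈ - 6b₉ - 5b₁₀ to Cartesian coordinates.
(9, -7, 2, -9, 9, -14, 10, -5, -6, 1)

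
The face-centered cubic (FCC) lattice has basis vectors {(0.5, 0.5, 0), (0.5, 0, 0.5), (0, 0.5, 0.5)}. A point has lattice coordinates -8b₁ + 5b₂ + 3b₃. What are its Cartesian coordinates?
(-1.5, -2.5, 4)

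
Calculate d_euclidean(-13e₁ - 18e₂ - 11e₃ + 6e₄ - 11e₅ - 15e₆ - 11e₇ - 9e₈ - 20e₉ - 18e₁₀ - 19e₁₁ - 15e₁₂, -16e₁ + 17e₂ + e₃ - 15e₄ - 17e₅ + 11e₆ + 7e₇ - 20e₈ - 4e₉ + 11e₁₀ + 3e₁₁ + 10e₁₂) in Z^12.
71.9861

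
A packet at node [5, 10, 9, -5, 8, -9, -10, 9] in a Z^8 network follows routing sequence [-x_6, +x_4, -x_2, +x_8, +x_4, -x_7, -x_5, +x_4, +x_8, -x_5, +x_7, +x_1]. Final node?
(6, 9, 9, -2, 6, -10, -10, 11)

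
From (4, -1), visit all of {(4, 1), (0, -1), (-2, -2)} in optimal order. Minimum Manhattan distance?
11
(one optimal route: (4, -1) → (4, 1) → (0, -1) → (-2, -2))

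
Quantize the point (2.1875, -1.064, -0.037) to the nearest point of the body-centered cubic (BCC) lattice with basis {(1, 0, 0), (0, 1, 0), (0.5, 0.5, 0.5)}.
(2, -1, 0)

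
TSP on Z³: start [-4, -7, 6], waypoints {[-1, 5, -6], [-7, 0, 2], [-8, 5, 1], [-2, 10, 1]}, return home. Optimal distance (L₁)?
72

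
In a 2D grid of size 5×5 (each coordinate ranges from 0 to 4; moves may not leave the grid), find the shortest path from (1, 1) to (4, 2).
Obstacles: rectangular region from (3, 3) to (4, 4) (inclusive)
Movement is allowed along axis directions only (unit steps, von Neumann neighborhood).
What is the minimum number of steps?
4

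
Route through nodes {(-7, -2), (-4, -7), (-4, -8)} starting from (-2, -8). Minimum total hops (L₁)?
11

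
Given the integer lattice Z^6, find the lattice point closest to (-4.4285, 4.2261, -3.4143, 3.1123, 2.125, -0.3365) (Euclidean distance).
(-4, 4, -3, 3, 2, 0)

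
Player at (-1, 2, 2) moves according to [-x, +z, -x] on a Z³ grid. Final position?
(-3, 2, 3)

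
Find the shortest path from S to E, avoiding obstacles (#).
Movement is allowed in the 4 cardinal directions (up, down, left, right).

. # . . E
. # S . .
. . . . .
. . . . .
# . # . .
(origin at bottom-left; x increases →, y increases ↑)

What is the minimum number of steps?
3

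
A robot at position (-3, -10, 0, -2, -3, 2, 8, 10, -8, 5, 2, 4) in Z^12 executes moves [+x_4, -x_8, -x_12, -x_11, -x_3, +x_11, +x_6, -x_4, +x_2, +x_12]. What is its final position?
(-3, -9, -1, -2, -3, 3, 8, 9, -8, 5, 2, 4)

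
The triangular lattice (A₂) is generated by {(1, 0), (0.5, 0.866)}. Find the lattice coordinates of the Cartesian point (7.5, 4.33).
5b₁ + 5b₂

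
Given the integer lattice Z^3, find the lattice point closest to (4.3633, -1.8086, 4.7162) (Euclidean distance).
(4, -2, 5)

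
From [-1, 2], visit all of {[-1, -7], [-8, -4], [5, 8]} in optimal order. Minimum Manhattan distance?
43
(one optimal route: (-1, 2) → (5, 8) → (-1, -7) → (-8, -4))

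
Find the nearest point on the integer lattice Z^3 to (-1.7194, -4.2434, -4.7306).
(-2, -4, -5)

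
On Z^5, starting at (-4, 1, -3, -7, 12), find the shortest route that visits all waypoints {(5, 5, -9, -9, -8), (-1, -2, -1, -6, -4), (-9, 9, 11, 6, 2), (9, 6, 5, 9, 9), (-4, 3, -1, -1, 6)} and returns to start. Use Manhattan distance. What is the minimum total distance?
194
(one optimal route: (-4, 1, -3, -7, 12) → (-1, -2, -1, -6, -4) → (5, 5, -9, -9, -8) → (9, 6, 5, 9, 9) → (-9, 9, 11, 6, 2) → (-4, 3, -1, -1, 6) → (-4, 1, -3, -7, 12))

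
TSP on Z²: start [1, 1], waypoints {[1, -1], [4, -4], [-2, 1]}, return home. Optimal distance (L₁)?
22
(one optimal route: (1, 1) → (1, -1) → (4, -4) → (-2, 1) → (1, 1))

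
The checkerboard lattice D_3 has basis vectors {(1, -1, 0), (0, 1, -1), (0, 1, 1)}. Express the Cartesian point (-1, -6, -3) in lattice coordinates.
-b₁ - 2b₂ - 5b₃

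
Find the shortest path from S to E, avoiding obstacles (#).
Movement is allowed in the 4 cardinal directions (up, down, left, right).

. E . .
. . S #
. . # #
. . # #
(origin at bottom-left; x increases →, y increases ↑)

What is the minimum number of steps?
2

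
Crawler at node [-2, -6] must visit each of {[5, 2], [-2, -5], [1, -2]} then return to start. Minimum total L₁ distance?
30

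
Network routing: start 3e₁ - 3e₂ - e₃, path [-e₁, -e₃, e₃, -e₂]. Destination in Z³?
(2, -4, -1)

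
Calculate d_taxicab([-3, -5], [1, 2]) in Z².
11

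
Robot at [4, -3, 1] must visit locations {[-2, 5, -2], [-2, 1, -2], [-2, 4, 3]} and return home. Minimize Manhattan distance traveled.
38
(one optimal route: (4, -3, 1) → (-2, 1, -2) → (-2, 5, -2) → (-2, 4, 3) → (4, -3, 1))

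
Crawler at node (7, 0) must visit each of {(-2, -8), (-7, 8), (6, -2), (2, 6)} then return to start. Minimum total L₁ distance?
60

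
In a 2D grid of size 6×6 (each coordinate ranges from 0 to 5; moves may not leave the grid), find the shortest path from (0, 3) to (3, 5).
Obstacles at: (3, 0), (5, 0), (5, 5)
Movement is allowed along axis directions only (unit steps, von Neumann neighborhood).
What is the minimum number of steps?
5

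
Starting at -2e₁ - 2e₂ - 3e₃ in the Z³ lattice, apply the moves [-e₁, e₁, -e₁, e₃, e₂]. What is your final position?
(-3, -1, -2)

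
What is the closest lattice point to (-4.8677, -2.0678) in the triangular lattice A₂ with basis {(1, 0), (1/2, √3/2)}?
(-5, -1.732)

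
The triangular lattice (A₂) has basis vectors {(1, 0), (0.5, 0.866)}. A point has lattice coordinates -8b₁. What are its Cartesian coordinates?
(-8, 0)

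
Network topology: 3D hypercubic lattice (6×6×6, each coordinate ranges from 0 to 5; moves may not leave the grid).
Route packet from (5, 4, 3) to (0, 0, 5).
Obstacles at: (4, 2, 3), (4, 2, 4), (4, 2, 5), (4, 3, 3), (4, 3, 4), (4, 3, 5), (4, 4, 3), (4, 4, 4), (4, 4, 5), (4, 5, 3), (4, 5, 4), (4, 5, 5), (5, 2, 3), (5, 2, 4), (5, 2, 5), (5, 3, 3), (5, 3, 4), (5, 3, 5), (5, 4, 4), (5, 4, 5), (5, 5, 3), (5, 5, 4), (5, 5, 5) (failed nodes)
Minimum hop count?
13
(one shortest path: (5, 4, 3) → (5, 4, 2) → (4, 4, 2) → (3, 4, 2) → (2, 4, 2) → (1, 4, 2) → (0, 4, 2) → (0, 3, 2) → (0, 2, 2) → (0, 1, 2) → (0, 0, 2) → (0, 0, 3) → (0, 0, 4) → (0, 0, 5))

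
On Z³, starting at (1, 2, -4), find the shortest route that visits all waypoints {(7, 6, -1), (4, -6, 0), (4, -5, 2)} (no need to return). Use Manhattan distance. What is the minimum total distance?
32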